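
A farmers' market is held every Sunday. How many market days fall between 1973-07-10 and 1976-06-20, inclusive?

154

1973-07-10 is a Tuesday.
From 1973-07-10 to 1976-06-20 is 1077 days inclusive.
1077 = 7 × 153 + 6, so there are 153 full weeks plus 6 extra days.
Each full week contributes one Sunday: 153 so far.
The 6 extra days are Tue, Wed, Thu, Fri, Sat, Sun — 1 of them qualifies.
Total: 153 + 1 = 154.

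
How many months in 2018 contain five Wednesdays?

4

A month has five Wednesdays exactly when Wednesday falls within its first (length − 28) days.
Jan: 31 days, starts Mon → 5 of Mon, Tue, Wed ✓
Feb: 28 days, starts Thu → 5 of (none)
Mar: 31 days, starts Thu → 5 of Thu, Fri, Sat
Apr: 30 days, starts Sun → 5 of Sun, Mon
May: 31 days, starts Tue → 5 of Tue, Wed, Thu ✓
Jun: 30 days, starts Fri → 5 of Fri, Sat
Jul: 31 days, starts Sun → 5 of Sun, Mon, Tue
Aug: 31 days, starts Wed → 5 of Wed, Thu, Fri ✓
Sep: 30 days, starts Sat → 5 of Sat, Sun
Oct: 31 days, starts Mon → 5 of Mon, Tue, Wed ✓
Nov: 30 days, starts Thu → 5 of Thu, Fri
Dec: 31 days, starts Sat → 5 of Sat, Sun, Mon
Months with five Wednesdays: Jan, May, Aug, Oct.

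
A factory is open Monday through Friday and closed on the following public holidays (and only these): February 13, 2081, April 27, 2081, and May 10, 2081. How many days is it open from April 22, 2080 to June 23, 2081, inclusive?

April 22, 2080 is a Monday.
From April 22, 2080 to June 23, 2081 is 428 days inclusive.
428 = 7 × 61 + 1, so there are 61 full weeks plus 1 extra day.
Each full week contributes 5 weekdays (Mon–Fri): 61 × 5 = 305.
The 1 extra day is Mon — 1 of them qualifies.
Total: 305 + 1 = 306.
Holidays: February 13, 2081 (Thu); April 27, 2081 (Sun); May 10, 2081 (Sat).
1 of the 3 holidays fall on weekdays; the rest are weekends and were already excluded.
Business days: 306 − 1 = 305.

305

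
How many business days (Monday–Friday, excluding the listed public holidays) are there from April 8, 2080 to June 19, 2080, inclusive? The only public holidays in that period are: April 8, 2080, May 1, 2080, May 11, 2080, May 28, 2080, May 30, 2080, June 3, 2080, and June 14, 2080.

47 business days

April 8, 2080 is a Monday.
From April 8, 2080 to June 19, 2080 is 73 days inclusive.
73 = 7 × 10 + 3, so there are 10 full weeks plus 3 extra days.
Each full week contributes 5 weekdays (Mon–Fri): 10 × 5 = 50.
The 3 extra days are Mon, Tue, Wed — 3 of them qualify.
Total: 50 + 3 = 53.
Holidays: April 8, 2080 (Mon); May 1, 2080 (Wed); May 11, 2080 (Sat); May 28, 2080 (Tue); May 30, 2080 (Thu); June 3, 2080 (Mon); June 14, 2080 (Fri).
6 of the 7 holidays fall on weekdays; the rest are weekends and were already excluded.
Business days: 53 − 6 = 47.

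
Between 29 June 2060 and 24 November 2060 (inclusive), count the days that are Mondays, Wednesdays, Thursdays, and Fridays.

85

29 June 2060 is a Tuesday.
The range spans 149 days (inclusive of both endpoints).
149 = 7 × 21 + 2, so there are 21 full weeks plus 2 extra days.
Each full week contributes 4 days from the set (Mon, Wed, Thu, Fri): 21 × 4 = 84.
The 2 extra days are Tue, Wed — 1 of them qualifies.
Total: 84 + 1 = 85.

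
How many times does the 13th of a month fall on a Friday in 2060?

2

The 13th falls on a Friday when the month's 13th has weekday Fri.
Jan 13 is Tue; Feb 13 is Fri ✓; Mar 13 is Sat; Apr 13 is Tue; May 13 is Thu; Jun 13 is Sun; Jul 13 is Tue; Aug 13 is Fri ✓; Sep 13 is Mon; Oct 13 is Wed; Nov 13 is Sat; Dec 13 is Mon.
Friday the 13ths: Feb, Aug.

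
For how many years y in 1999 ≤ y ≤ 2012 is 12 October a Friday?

3

Day of week of October 12 in each year:
1999: Tue, 2000: Thu, 2001: Fri ✓, 2002: Sat, 2003: Sun, 2004: Tue, 2005: Wed, 2006: Thu, 2007: Fri ✓, 2008: Sun, 2009: Mon, 2010: Tue, 2011: Wed, 2012: Fri ✓
Fridays: 2001, 2007, 2012.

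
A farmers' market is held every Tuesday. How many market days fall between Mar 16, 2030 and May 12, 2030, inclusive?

Mar 16, 2030 is a Saturday.
From Mar 16, 2030 to May 12, 2030 is 58 days inclusive.
58 = 7 × 8 + 2, so there are 8 full weeks plus 2 extra days.
Each full week contributes one Tuesday: 8 so far.
The 2 extra days are Saturday, Sunday — none qualify.
Total: 8 + 0 = 8.

8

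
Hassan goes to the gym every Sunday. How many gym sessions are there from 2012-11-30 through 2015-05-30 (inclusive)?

130 Sundays

2012-11-30 is a Friday.
From 2012-11-30 to 2015-05-30 is 912 days inclusive.
912 = 7 × 130 + 2, so there are 130 full weeks plus 2 extra days.
Each full week contributes one Sunday: 130 so far.
The 2 extra days are Fri, Sat — none qualify.
Total: 130 + 0 = 130.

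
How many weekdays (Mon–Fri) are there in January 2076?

23 weekdays

January 1, 2076 is a Wednesday.
The range spans 31 days (inclusive of both endpoints).
31 = 7 × 4 + 3, so there are 4 full weeks plus 3 extra days.
Each full week contributes 5 weekdays (Mon–Fri): 4 × 5 = 20.
The 3 extra days are Wednesday, Thursday, Friday — 3 of them qualify.
Total: 20 + 3 = 23.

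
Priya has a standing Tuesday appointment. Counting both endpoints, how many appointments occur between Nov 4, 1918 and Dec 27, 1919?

Nov 4, 1918 is a Monday.
The range spans 419 days (inclusive of both endpoints).
419 = 7 × 59 + 6, so there are 59 full weeks plus 6 extra days.
Each full week contributes one Tuesday: 59 so far.
The 6 extra days are Monday, Tuesday, Wednesday, Thursday, Friday, Saturday — 1 of them qualifies.
Total: 59 + 1 = 60.

60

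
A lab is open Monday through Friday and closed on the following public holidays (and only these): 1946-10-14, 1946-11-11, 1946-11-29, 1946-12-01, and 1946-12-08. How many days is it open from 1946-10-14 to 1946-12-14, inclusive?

42 business days

1946-10-14 is a Monday.
That's 62 days from start to end, counting both.
62 = 7 × 8 + 6, so there are 8 full weeks plus 6 extra days.
Each full week contributes 5 weekdays (Mon–Fri): 8 × 5 = 40.
The 6 extra days are Mon, Tue, Wed, Thu, Fri, Sat — 5 of them qualify.
Total: 40 + 5 = 45.
Holidays: 1946-10-14 (Mon); 1946-11-11 (Mon); 1946-11-29 (Fri); 1946-12-01 (Sun); 1946-12-08 (Sun).
3 of the 5 holidays fall on weekdays; the rest are weekends and were already excluded.
Business days: 45 − 3 = 42.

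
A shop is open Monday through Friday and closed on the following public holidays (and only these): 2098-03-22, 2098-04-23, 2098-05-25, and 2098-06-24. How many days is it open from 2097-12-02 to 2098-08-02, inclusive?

2097-12-02 is a Monday.
That's 244 days from start to end, counting both.
244 = 7 × 34 + 6, so there are 34 full weeks plus 6 extra days.
Each full week contributes 5 weekdays (Mon–Fri): 34 × 5 = 170.
The 6 extra days are Mon, Tue, Wed, Thu, Fri, Sat — 5 of them qualify.
Total: 170 + 5 = 175.
Holidays: 2098-03-22 (Sat); 2098-04-23 (Wed); 2098-05-25 (Sun); 2098-06-24 (Tue).
2 of the 4 holidays fall on weekdays; the rest are weekends and were already excluded.
Business days: 175 − 2 = 173.

173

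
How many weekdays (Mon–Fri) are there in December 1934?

21 weekdays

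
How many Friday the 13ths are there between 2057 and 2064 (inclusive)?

13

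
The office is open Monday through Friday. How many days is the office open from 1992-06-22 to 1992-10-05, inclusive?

1992-06-22 is a Monday.
The range spans 106 days (inclusive of both endpoints).
106 = 7 × 15 + 1, so there are 15 full weeks plus 1 extra day.
Each full week contributes 5 weekdays (Mon–Fri): 15 × 5 = 75.
The 1 extra day is Mon — 1 of them qualifies.
Total: 75 + 1 = 76.

76 weekdays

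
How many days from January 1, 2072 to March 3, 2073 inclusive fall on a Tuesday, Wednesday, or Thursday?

January 1, 2072 is a Friday.
That's 428 days from start to end, counting both.
428 = 7 × 61 + 1, so there are 61 full weeks plus 1 extra day.
Each full week contributes 3 days from the set (Tue, Wed, Thu): 61 × 3 = 183.
The 1 extra day is Friday — none qualify.
Total: 183 + 0 = 183.

183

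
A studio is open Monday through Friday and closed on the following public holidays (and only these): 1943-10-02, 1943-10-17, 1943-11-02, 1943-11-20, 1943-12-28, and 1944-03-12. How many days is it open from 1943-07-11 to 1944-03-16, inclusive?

1943-07-11 is a Sunday.
From 1943-07-11 to 1944-03-16 is 250 days inclusive.
250 = 7 × 35 + 5, so there are 35 full weeks plus 5 extra days.
Each full week contributes 5 weekdays (Mon–Fri): 35 × 5 = 175.
The 5 extra days are Sun, Mon, Tue, Wed, Thu — 4 of them qualify.
Total: 175 + 4 = 179.
Holidays: 1943-10-02 (Sat); 1943-10-17 (Sun); 1943-11-02 (Tue); 1943-11-20 (Sat); 1943-12-28 (Tue); 1944-03-12 (Sun).
2 of the 6 holidays fall on weekdays; the rest are weekends and were already excluded.
Business days: 179 − 2 = 177.

177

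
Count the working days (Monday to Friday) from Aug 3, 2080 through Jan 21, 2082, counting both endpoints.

383

Aug 3, 2080 is a Saturday.
From Aug 3, 2080 to Jan 21, 2082 is 537 days inclusive.
537 = 7 × 76 + 5, so there are 76 full weeks plus 5 extra days.
Each full week contributes 5 weekdays (Mon–Fri): 76 × 5 = 380.
The 5 extra days are Sat, Sun, Mon, Tue, Wed — 3 of them qualify.
Total: 380 + 3 = 383.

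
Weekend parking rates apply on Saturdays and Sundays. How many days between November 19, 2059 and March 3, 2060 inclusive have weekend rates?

November 19, 2059 is a Wednesday.
From November 19, 2059 to March 3, 2060 is 106 days inclusive.
106 = 7 × 15 + 1, so there are 15 full weeks plus 1 extra day.
Each full week contributes 2 weekend days (Sat, Sun): 15 × 2 = 30.
The 1 extra day is Wed — none qualify.
Total: 30 + 0 = 30.

30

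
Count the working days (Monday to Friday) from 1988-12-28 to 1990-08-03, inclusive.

418 weekdays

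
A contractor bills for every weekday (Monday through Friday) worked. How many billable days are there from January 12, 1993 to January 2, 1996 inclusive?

776

January 12, 1993 is a Tuesday.
That's 1086 days from start to end, counting both.
1086 = 7 × 155 + 1, so there are 155 full weeks plus 1 extra day.
Each full week contributes 5 weekdays (Mon–Fri): 155 × 5 = 775.
The 1 extra day is Tue — 1 of them qualifies.
Total: 775 + 1 = 776.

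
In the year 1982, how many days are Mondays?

52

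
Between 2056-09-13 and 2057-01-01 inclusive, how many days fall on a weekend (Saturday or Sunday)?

2056-09-13 is a Wednesday.
The range spans 111 days (inclusive of both endpoints).
111 = 7 × 15 + 6, so there are 15 full weeks plus 6 extra days.
Each full week contributes 2 weekend days (Sat, Sun): 15 × 2 = 30.
The 6 extra days are Wednesday, Thursday, Friday, Saturday, Sunday, Monday — 2 of them qualify.
Total: 30 + 2 = 32.

32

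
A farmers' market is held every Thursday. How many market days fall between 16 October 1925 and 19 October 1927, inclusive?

104 Thursdays

16 October 1925 is a Friday.
The range spans 734 days (inclusive of both endpoints).
734 = 7 × 104 + 6, so there are 104 full weeks plus 6 extra days.
Each full week contributes one Thursday: 104 so far.
The 6 extra days are Fri, Sat, Sun, Mon, Tue, Wed — none qualify.
Total: 104 + 0 = 104.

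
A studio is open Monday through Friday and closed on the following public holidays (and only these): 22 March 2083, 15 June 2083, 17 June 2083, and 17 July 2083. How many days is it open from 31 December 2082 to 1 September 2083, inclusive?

31 December 2082 is a Thursday.
That's 245 days from start to end, counting both.
245 = 7 × 35, so the span is exactly 35 full weeks.
Each full week contributes 5 weekdays (Mon–Fri): 35 × 5 = 175.
Total: 175.
Holidays: 22 March 2083 (Mon); 15 June 2083 (Tue); 17 June 2083 (Thu); 17 July 2083 (Sat).
3 of the 4 holidays fall on weekdays; the rest are weekends and were already excluded.
Business days: 175 − 3 = 172.

172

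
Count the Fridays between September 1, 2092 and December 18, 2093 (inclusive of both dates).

September 1, 2092 is a Monday.
The range spans 474 days (inclusive of both endpoints).
474 = 7 × 67 + 5, so there are 67 full weeks plus 5 extra days.
Each full week contributes one Friday: 67 so far.
The 5 extra days are Mon, Tue, Wed, Thu, Fri — 1 of them qualifies.
Total: 67 + 1 = 68.

68 Fridays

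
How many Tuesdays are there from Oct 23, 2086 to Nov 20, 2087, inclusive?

56

Oct 23, 2086 is a Wednesday.
From Oct 23, 2086 to Nov 20, 2087 is 394 days inclusive.
394 = 7 × 56 + 2, so there are 56 full weeks plus 2 extra days.
Each full week contributes one Tuesday: 56 so far.
The 2 extra days are Wed, Thu — none qualify.
Total: 56 + 0 = 56.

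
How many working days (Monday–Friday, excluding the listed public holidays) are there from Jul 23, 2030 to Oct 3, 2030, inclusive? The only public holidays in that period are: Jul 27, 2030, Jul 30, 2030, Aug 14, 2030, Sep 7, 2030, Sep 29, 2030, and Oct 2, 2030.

50

Jul 23, 2030 is a Tuesday.
The range spans 73 days (inclusive of both endpoints).
73 = 7 × 10 + 3, so there are 10 full weeks plus 3 extra days.
Each full week contributes 5 weekdays (Mon–Fri): 10 × 5 = 50.
The 3 extra days are Tue, Wed, Thu — 3 of them qualify.
Total: 50 + 3 = 53.
Holidays: Jul 27, 2030 (Sat); Jul 30, 2030 (Tue); Aug 14, 2030 (Wed); Sep 7, 2030 (Sat); Sep 29, 2030 (Sun); Oct 2, 2030 (Wed).
3 of the 6 holidays fall on weekdays; the rest are weekends and were already excluded.
Business days: 53 − 3 = 50.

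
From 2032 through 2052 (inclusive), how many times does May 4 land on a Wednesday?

4

Day of week of May 4 in each year:
2032: Tue, 2033: Wed ✓, 2034: Thu, 2035: Fri, 2036: Sun, 2037: Mon, 2038: Tue, 2039: Wed ✓, 2040: Fri, 2041: Sat, 2042: Sun, 2043: Mon, 2044: Wed ✓, 2045: Thu, 2046: Fri, 2047: Sat, 2048: Mon, 2049: Tue, 2050: Wed ✓, 2051: Thu, 2052: Sat
Wednesdays: 2033, 2039, 2044, 2050.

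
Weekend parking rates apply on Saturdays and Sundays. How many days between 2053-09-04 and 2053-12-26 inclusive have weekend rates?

32

2053-09-04 is a Thursday.
From 2053-09-04 to 2053-12-26 is 114 days inclusive.
114 = 7 × 16 + 2, so there are 16 full weeks plus 2 extra days.
Each full week contributes 2 weekend days (Sat, Sun): 16 × 2 = 32.
The 2 extra days are Thu, Fri — none qualify.
Total: 32 + 0 = 32.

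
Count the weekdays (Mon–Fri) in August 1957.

22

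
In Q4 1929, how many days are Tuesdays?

14

Oct 1, 1929 is a Tuesday.
That's 92 days from start to end, counting both.
92 = 7 × 13 + 1, so there are 13 full weeks plus 1 extra day.
Each full week contributes one Tuesday: 13 so far.
The 1 extra day is Tue — 1 of them qualifies.
Total: 13 + 1 = 14.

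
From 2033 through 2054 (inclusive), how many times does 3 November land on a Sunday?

Day of week of November 3 in each year:
2033: Thu, 2034: Fri, 2035: Sat, 2036: Mon, 2037: Tue, 2038: Wed, 2039: Thu, 2040: Sat, 2041: Sun ✓, 2042: Mon, 2043: Tue, 2044: Thu, 2045: Fri, 2046: Sat, 2047: Sun ✓, 2048: Tue, 2049: Wed, 2050: Thu, 2051: Fri, 2052: Sun ✓, 2053: Mon, 2054: Tue
Sundays: 2041, 2047, 2052.

3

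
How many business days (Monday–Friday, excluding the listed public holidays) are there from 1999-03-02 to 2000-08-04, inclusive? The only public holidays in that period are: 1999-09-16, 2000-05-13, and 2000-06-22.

372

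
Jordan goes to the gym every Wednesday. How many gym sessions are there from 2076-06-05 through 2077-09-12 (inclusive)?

2076-06-05 is a Friday.
The range spans 465 days (inclusive of both endpoints).
465 = 7 × 66 + 3, so there are 66 full weeks plus 3 extra days.
Each full week contributes one Wednesday: 66 so far.
The 3 extra days are Fri, Sat, Sun — none qualify.
Total: 66 + 0 = 66.

66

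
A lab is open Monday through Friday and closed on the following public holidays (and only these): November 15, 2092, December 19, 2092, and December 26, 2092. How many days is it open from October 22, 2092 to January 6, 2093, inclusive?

October 22, 2092 is a Wednesday.
From October 22, 2092 to January 6, 2093 is 77 days inclusive.
77 = 7 × 11, so the span is exactly 11 full weeks.
Each full week contributes 5 weekdays (Mon–Fri): 11 × 5 = 55.
Holidays: November 15, 2092 (Sat); December 19, 2092 (Fri); December 26, 2092 (Fri).
2 of the 3 holidays fall on weekdays; the rest are weekends and were already excluded.
Business days: 55 − 2 = 53.

53 business days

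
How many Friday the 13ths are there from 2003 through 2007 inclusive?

8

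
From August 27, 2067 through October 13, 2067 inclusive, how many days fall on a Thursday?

August 27, 2067 is a Saturday.
From August 27, 2067 to October 13, 2067 is 48 days inclusive.
48 = 7 × 6 + 6, so there are 6 full weeks plus 6 extra days.
Each full week contributes one Thursday: 6 so far.
The 6 extra days are Sat, Sun, Mon, Tue, Wed, Thu — 1 of them qualifies.
Total: 6 + 1 = 7.

7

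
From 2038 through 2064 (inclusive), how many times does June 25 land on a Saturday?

Day of week of June 25 in each year:
2038: Fri, 2039: Sat ✓, 2040: Mon, 2041: Tue, 2042: Wed, 2043: Thu, 2044: Sat ✓, 2045: Sun, 2046: Mon, 2047: Tue, 2048: Thu, 2049: Fri, 2050: Sat ✓, 2051: Sun, 2052: Tue, 2053: Wed, 2054: Thu, 2055: Fri, 2056: Sun, 2057: Mon, 2058: Tue, 2059: Wed, 2060: Fri, 2061: Sat ✓, 2062: Sun, 2063: Mon, 2064: Wed
Saturdays: 2039, 2044, 2050, 2061.

4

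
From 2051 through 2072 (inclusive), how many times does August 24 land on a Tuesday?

Day of week of August 24 in each year:
2051: Thu, 2052: Sat, 2053: Sun, 2054: Mon, 2055: Tue ✓, 2056: Thu, 2057: Fri, 2058: Sat, 2059: Sun, 2060: Tue ✓, 2061: Wed, 2062: Thu, 2063: Fri, 2064: Sun, 2065: Mon, 2066: Tue ✓, 2067: Wed, 2068: Fri, 2069: Sat, 2070: Sun, 2071: Mon, 2072: Wed
Tuesdays: 2055, 2060, 2066.

3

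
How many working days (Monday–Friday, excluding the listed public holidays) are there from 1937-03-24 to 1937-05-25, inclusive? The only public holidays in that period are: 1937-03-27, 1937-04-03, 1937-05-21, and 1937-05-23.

44

1937-03-24 is a Wednesday.
The range spans 63 days (inclusive of both endpoints).
63 = 7 × 9, so the span is exactly 9 full weeks.
Each full week contributes 5 weekdays (Mon–Fri): 9 × 5 = 45.
Holidays: 1937-03-27 (Sat); 1937-04-03 (Sat); 1937-05-21 (Fri); 1937-05-23 (Sun).
1 of the 4 holidays fall on weekdays; the rest are weekends and were already excluded.
Business days: 45 − 1 = 44.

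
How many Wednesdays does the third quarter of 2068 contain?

13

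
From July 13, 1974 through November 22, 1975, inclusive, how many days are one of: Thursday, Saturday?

July 13, 1974 is a Saturday.
From July 13, 1974 to November 22, 1975 is 498 days inclusive.
498 = 7 × 71 + 1, so there are 71 full weeks plus 1 extra day.
Each full week contributes 2 days from the set (Thu, Sat): 71 × 2 = 142.
The 1 extra day is Saturday — 1 of them qualifies.
Total: 142 + 1 = 143.

143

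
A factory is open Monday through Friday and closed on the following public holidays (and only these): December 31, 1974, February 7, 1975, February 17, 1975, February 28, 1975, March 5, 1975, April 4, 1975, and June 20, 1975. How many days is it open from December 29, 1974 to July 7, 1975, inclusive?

129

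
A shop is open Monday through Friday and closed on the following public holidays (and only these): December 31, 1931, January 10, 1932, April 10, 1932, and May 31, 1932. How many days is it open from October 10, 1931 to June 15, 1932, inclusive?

October 10, 1931 is a Saturday.
That's 250 days from start to end, counting both.
250 = 7 × 35 + 5, so there are 35 full weeks plus 5 extra days.
Each full week contributes 5 weekdays (Mon–Fri): 35 × 5 = 175.
The 5 extra days are Saturday, Sunday, Monday, Tuesday, Wednesday — 3 of them qualify.
Total: 175 + 3 = 178.
Holidays: December 31, 1931 (Thu); January 10, 1932 (Sun); April 10, 1932 (Sun); May 31, 1932 (Tue).
2 of the 4 holidays fall on weekdays; the rest are weekends and were already excluded.
Business days: 178 − 2 = 176.

176 business days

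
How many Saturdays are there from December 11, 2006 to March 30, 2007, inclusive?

15 Saturdays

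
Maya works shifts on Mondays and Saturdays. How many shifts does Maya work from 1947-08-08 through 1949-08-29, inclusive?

216

1947-08-08 is a Friday.
The range spans 753 days (inclusive of both endpoints).
753 = 7 × 107 + 4, so there are 107 full weeks plus 4 extra days.
Each full week contributes 2 days from the set (Mon, Sat): 107 × 2 = 214.
The 4 extra days are Fri, Sat, Sun, Mon — 2 of them qualify.
Total: 214 + 2 = 216.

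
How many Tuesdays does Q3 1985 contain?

1985-07-01 is a Monday.
That's 92 days from start to end, counting both.
92 = 7 × 13 + 1, so there are 13 full weeks plus 1 extra day.
Each full week contributes one Tuesday: 13 so far.
The 1 extra day is Mon — none qualify.
Total: 13 + 0 = 13.

13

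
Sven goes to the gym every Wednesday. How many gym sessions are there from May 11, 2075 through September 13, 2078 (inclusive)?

174 Wednesdays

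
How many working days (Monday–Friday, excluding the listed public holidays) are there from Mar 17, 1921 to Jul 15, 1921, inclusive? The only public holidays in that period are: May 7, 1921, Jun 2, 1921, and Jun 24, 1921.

Mar 17, 1921 is a Thursday.
The range spans 121 days (inclusive of both endpoints).
121 = 7 × 17 + 2, so there are 17 full weeks plus 2 extra days.
Each full week contributes 5 weekdays (Mon–Fri): 17 × 5 = 85.
The 2 extra days are Thursday, Friday — 2 of them qualify.
Total: 85 + 2 = 87.
Holidays: May 7, 1921 (Sat); Jun 2, 1921 (Thu); Jun 24, 1921 (Fri).
2 of the 3 holidays fall on weekdays; the rest are weekends and were already excluded.
Business days: 87 − 2 = 85.

85 working days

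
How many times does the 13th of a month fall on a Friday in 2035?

2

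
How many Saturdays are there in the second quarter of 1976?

13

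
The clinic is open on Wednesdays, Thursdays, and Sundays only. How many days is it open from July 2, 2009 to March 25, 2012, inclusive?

428

July 2, 2009 is a Thursday.
The range spans 998 days (inclusive of both endpoints).
998 = 7 × 142 + 4, so there are 142 full weeks plus 4 extra days.
Each full week contributes 3 days from the set (Wed, Thu, Sun): 142 × 3 = 426.
The 4 extra days are Thu, Fri, Sat, Sun — 2 of them qualify.
Total: 426 + 2 = 428.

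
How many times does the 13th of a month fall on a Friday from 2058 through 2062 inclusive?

Friday-the-13ths by year:
2058: Sep, Dec
2059: Jun
2060: Feb, Aug
2061: May
2062: Jan, Oct

8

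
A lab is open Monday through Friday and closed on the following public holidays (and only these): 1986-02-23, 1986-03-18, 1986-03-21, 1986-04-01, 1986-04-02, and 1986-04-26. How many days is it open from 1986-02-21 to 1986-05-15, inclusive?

56

1986-02-21 is a Friday.
From 1986-02-21 to 1986-05-15 is 84 days inclusive.
84 = 7 × 12, so the span is exactly 12 full weeks.
Each full week contributes 5 weekdays (Mon–Fri): 12 × 5 = 60.
Holidays: 1986-02-23 (Sun); 1986-03-18 (Tue); 1986-03-21 (Fri); 1986-04-01 (Tue); 1986-04-02 (Wed); 1986-04-26 (Sat).
4 of the 6 holidays fall on weekdays; the rest are weekends and were already excluded.
Business days: 60 − 4 = 56.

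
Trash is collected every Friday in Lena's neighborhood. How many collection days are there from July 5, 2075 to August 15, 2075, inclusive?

6 Fridays

July 5, 2075 is a Friday.
From July 5, 2075 to August 15, 2075 is 42 days inclusive.
42 = 7 × 6, so the span is exactly 6 full weeks.
Each full week contributes one Friday: 6 so far.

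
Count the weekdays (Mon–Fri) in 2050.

260 weekdays

January 1, 2050 is a Saturday.
The range spans 365 days (inclusive of both endpoints).
365 = 7 × 52 + 1, so there are 52 full weeks plus 1 extra day.
Each full week contributes 5 weekdays (Mon–Fri): 52 × 5 = 260.
The 1 extra day is Sat — none qualify.
Total: 260 + 0 = 260.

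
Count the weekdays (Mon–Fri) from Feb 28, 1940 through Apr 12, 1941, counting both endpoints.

293 weekdays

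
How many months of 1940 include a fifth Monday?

5

A month has five Mondays exactly when Monday falls within its first (length − 28) days.
Jan: 31 days, starts Mon → 5 of Mon, Tue, Wed ✓
Feb: 29 days, starts Thu → 5 of Thu
Mar: 31 days, starts Fri → 5 of Fri, Sat, Sun
Apr: 30 days, starts Mon → 5 of Mon, Tue ✓
May: 31 days, starts Wed → 5 of Wed, Thu, Fri
Jun: 30 days, starts Sat → 5 of Sat, Sun
Jul: 31 days, starts Mon → 5 of Mon, Tue, Wed ✓
Aug: 31 days, starts Thu → 5 of Thu, Fri, Sat
Sep: 30 days, starts Sun → 5 of Sun, Mon ✓
Oct: 31 days, starts Tue → 5 of Tue, Wed, Thu
Nov: 30 days, starts Fri → 5 of Fri, Sat
Dec: 31 days, starts Sun → 5 of Sun, Mon, Tue ✓
Months with five Mondays: Jan, Apr, Jul, Sep, Dec.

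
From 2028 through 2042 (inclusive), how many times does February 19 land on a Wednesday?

2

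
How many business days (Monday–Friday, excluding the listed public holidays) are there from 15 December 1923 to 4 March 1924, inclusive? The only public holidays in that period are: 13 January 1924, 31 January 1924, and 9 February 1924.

15 December 1923 is a Saturday.
The range spans 81 days (inclusive of both endpoints).
81 = 7 × 11 + 4, so there are 11 full weeks plus 4 extra days.
Each full week contributes 5 weekdays (Mon–Fri): 11 × 5 = 55.
The 4 extra days are Saturday, Sunday, Monday, Tuesday — 2 of them qualify.
Total: 55 + 2 = 57.
Holidays: 13 January 1924 (Sun); 31 January 1924 (Thu); 9 February 1924 (Sat).
1 of the 3 holidays fall on weekdays; the rest are weekends and were already excluded.
Business days: 57 − 1 = 56.

56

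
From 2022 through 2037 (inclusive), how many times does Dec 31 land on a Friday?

Day of week of December 31 in each year:
2022: Sat, 2023: Sun, 2024: Tue, 2025: Wed, 2026: Thu, 2027: Fri ✓, 2028: Sun, 2029: Mon, 2030: Tue, 2031: Wed, 2032: Fri ✓, 2033: Sat, 2034: Sun, 2035: Mon, 2036: Wed, 2037: Thu
Fridays: 2027, 2032.

2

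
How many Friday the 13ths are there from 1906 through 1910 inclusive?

8

Friday-the-13ths by year:
1906: Apr, Jul
1907: Sep, Dec
1908: Mar, Nov
1909: Aug
1910: May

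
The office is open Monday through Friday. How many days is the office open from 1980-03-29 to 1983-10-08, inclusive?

920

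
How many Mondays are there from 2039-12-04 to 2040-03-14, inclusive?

15 Mondays

2039-12-04 is a Sunday.
From 2039-12-04 to 2040-03-14 is 102 days inclusive.
102 = 7 × 14 + 4, so there are 14 full weeks plus 4 extra days.
Each full week contributes one Monday: 14 so far.
The 4 extra days are Sunday, Monday, Tuesday, Wednesday — 1 of them qualifies.
Total: 14 + 1 = 15.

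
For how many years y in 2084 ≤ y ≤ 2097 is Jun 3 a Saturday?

2

Day of week of June 3 in each year:
2084: Sat ✓, 2085: Sun, 2086: Mon, 2087: Tue, 2088: Thu, 2089: Fri, 2090: Sat ✓, 2091: Sun, 2092: Tue, 2093: Wed, 2094: Thu, 2095: Fri, 2096: Sun, 2097: Mon
Saturdays: 2084, 2090.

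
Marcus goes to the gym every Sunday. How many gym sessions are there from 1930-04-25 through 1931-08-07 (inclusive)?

1930-04-25 is a Friday.
The range spans 470 days (inclusive of both endpoints).
470 = 7 × 67 + 1, so there are 67 full weeks plus 1 extra day.
Each full week contributes one Sunday: 67 so far.
The 1 extra day is Fri — none qualify.
Total: 67 + 0 = 67.

67 Sundays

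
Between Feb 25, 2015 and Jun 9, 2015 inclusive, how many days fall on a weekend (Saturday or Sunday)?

30

Feb 25, 2015 is a Wednesday.
The range spans 105 days (inclusive of both endpoints).
105 = 7 × 15, so the span is exactly 15 full weeks.
Each full week contributes 2 weekend days (Sat, Sun): 15 × 2 = 30.
Total: 30.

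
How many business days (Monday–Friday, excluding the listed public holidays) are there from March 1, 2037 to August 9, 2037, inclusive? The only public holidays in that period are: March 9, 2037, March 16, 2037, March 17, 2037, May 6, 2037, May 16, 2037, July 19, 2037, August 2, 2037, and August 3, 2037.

110 business days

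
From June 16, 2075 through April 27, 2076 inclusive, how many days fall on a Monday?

June 16, 2075 is a Sunday.
That's 317 days from start to end, counting both.
317 = 7 × 45 + 2, so there are 45 full weeks plus 2 extra days.
Each full week contributes one Monday: 45 so far.
The 2 extra days are Sun, Mon — 1 of them qualifies.
Total: 45 + 1 = 46.

46 Mondays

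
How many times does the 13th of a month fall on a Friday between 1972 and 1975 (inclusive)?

Friday-the-13ths by year:
1972: Oct
1973: Apr, Jul
1974: Sep, Dec
1975: Jun

6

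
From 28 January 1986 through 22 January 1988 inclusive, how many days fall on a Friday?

28 January 1986 is a Tuesday.
From 28 January 1986 to 22 January 1988 is 725 days inclusive.
725 = 7 × 103 + 4, so there are 103 full weeks plus 4 extra days.
Each full week contributes one Friday: 103 so far.
The 4 extra days are Tue, Wed, Thu, Fri — 1 of them qualifies.
Total: 103 + 1 = 104.

104 Fridays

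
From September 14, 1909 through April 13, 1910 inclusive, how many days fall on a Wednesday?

31

September 14, 1909 is a Tuesday.
From September 14, 1909 to April 13, 1910 is 212 days inclusive.
212 = 7 × 30 + 2, so there are 30 full weeks plus 2 extra days.
Each full week contributes one Wednesday: 30 so far.
The 2 extra days are Tue, Wed — 1 of them qualifies.
Total: 30 + 1 = 31.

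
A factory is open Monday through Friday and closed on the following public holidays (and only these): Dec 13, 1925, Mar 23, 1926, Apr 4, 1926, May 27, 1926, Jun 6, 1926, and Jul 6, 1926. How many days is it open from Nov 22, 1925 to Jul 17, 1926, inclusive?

167 business days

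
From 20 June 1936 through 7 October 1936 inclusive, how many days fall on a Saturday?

16 Saturdays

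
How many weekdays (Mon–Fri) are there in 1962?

261 weekdays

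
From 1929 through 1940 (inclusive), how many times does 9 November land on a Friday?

Day of week of November 9 in each year:
1929: Sat, 1930: Sun, 1931: Mon, 1932: Wed, 1933: Thu, 1934: Fri ✓, 1935: Sat, 1936: Mon, 1937: Tue, 1938: Wed, 1939: Thu, 1940: Sat
Fridays: 1934.

1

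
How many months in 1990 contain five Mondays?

A month has five Mondays exactly when Monday falls within its first (length − 28) days.
Jan: 31 days, starts Mon → 5 of Mon, Tue, Wed ✓
Feb: 28 days, starts Thu → 5 of (none)
Mar: 31 days, starts Thu → 5 of Thu, Fri, Sat
Apr: 30 days, starts Sun → 5 of Sun, Mon ✓
May: 31 days, starts Tue → 5 of Tue, Wed, Thu
Jun: 30 days, starts Fri → 5 of Fri, Sat
Jul: 31 days, starts Sun → 5 of Sun, Mon, Tue ✓
Aug: 31 days, starts Wed → 5 of Wed, Thu, Fri
Sep: 30 days, starts Sat → 5 of Sat, Sun
Oct: 31 days, starts Mon → 5 of Mon, Tue, Wed ✓
Nov: 30 days, starts Thu → 5 of Thu, Fri
Dec: 31 days, starts Sat → 5 of Sat, Sun, Mon ✓
Months with five Mondays: Jan, Apr, Jul, Oct, Dec.

5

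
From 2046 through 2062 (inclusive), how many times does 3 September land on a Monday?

Day of week of September 3 in each year:
2046: Mon ✓, 2047: Tue, 2048: Thu, 2049: Fri, 2050: Sat, 2051: Sun, 2052: Tue, 2053: Wed, 2054: Thu, 2055: Fri, 2056: Sun, 2057: Mon ✓, 2058: Tue, 2059: Wed, 2060: Fri, 2061: Sat, 2062: Sun
Mondays: 2046, 2057.

2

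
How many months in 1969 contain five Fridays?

A month has five Fridays exactly when Friday falls within its first (length − 28) days.
Jan: 31 days, starts Wed → 5 of Wed, Thu, Fri ✓
Feb: 28 days, starts Sat → 5 of (none)
Mar: 31 days, starts Sat → 5 of Sat, Sun, Mon
Apr: 30 days, starts Tue → 5 of Tue, Wed
May: 31 days, starts Thu → 5 of Thu, Fri, Sat ✓
Jun: 30 days, starts Sun → 5 of Sun, Mon
Jul: 31 days, starts Tue → 5 of Tue, Wed, Thu
Aug: 31 days, starts Fri → 5 of Fri, Sat, Sun ✓
Sep: 30 days, starts Mon → 5 of Mon, Tue
Oct: 31 days, starts Wed → 5 of Wed, Thu, Fri ✓
Nov: 30 days, starts Sat → 5 of Sat, Sun
Dec: 31 days, starts Mon → 5 of Mon, Tue, Wed
Months with five Fridays: Jan, May, Aug, Oct.

4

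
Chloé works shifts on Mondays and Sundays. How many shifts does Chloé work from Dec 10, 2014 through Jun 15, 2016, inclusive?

Dec 10, 2014 is a Wednesday.
That's 554 days from start to end, counting both.
554 = 7 × 79 + 1, so there are 79 full weeks plus 1 extra day.
Each full week contributes 2 days from the set (Mon, Sun): 79 × 2 = 158.
The 1 extra day is Wednesday — none qualify.
Total: 158 + 0 = 158.

158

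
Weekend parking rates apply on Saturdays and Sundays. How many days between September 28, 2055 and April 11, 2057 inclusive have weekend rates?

September 28, 2055 is a Tuesday.
From September 28, 2055 to April 11, 2057 is 562 days inclusive.
562 = 7 × 80 + 2, so there are 80 full weeks plus 2 extra days.
Each full week contributes 2 weekend days (Sat, Sun): 80 × 2 = 160.
The 2 extra days are Tuesday, Wednesday — none qualify.
Total: 160 + 0 = 160.

160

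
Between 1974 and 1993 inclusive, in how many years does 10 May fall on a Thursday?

3

Day of week of May 10 in each year:
1974: Fri, 1975: Sat, 1976: Mon, 1977: Tue, 1978: Wed, 1979: Thu ✓, 1980: Sat, 1981: Sun, 1982: Mon, 1983: Tue, 1984: Thu ✓, 1985: Fri, 1986: Sat, 1987: Sun, 1988: Tue, 1989: Wed, 1990: Thu ✓, 1991: Fri, 1992: Sun, 1993: Mon
Thursdays: 1979, 1984, 1990.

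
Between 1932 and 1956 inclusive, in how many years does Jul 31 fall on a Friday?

Day of week of July 31 in each year:
1932: Sun, 1933: Mon, 1934: Tue, 1935: Wed, 1936: Fri ✓, 1937: Sat, 1938: Sun, 1939: Mon, 1940: Wed, 1941: Thu, 1942: Fri ✓, 1943: Sat, 1944: Mon, 1945: Tue, 1946: Wed, 1947: Thu, 1948: Sat, 1949: Sun, 1950: Mon, 1951: Tue, 1952: Thu, 1953: Fri ✓, 1954: Sat, 1955: Sun, 1956: Tue
Fridays: 1936, 1942, 1953.

3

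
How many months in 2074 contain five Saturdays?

4

A month has five Saturdays exactly when Saturday falls within its first (length − 28) days.
Jan: 31 days, starts Mon → 5 of Mon, Tue, Wed
Feb: 28 days, starts Thu → 5 of (none)
Mar: 31 days, starts Thu → 5 of Thu, Fri, Sat ✓
Apr: 30 days, starts Sun → 5 of Sun, Mon
May: 31 days, starts Tue → 5 of Tue, Wed, Thu
Jun: 30 days, starts Fri → 5 of Fri, Sat ✓
Jul: 31 days, starts Sun → 5 of Sun, Mon, Tue
Aug: 31 days, starts Wed → 5 of Wed, Thu, Fri
Sep: 30 days, starts Sat → 5 of Sat, Sun ✓
Oct: 31 days, starts Mon → 5 of Mon, Tue, Wed
Nov: 30 days, starts Thu → 5 of Thu, Fri
Dec: 31 days, starts Sat → 5 of Sat, Sun, Mon ✓
Months with five Saturdays: Mar, Jun, Sep, Dec.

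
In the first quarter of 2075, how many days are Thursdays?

13

January 1, 2075 is a Tuesday.
From January 1, 2075 to March 31, 2075 is 90 days inclusive.
90 = 7 × 12 + 6, so there are 12 full weeks plus 6 extra days.
Each full week contributes one Thursday: 12 so far.
The 6 extra days are Tuesday, Wednesday, Thursday, Friday, Saturday, Sunday — 1 of them qualifies.
Total: 12 + 1 = 13.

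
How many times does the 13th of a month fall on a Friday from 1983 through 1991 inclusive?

17

Friday-the-13ths by year:
1983: May
1984: Jan, Apr, Jul
1985: Sep, Dec
1986: Jun
1987: Feb, Mar, Nov
1988: May
1989: Jan, Oct
1990: Apr, Jul
1991: Sep, Dec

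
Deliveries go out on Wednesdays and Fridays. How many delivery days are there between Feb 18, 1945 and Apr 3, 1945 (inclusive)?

12

Feb 18, 1945 is a Sunday.
The range spans 45 days (inclusive of both endpoints).
45 = 7 × 6 + 3, so there are 6 full weeks plus 3 extra days.
Each full week contributes 2 days from the set (Wed, Fri): 6 × 2 = 12.
The 3 extra days are Sunday, Monday, Tuesday — none qualify.
Total: 12 + 0 = 12.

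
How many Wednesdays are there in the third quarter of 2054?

14

2054-07-01 is a Wednesday.
That's 92 days from start to end, counting both.
92 = 7 × 13 + 1, so there are 13 full weeks plus 1 extra day.
Each full week contributes one Wednesday: 13 so far.
The 1 extra day is Wed — 1 of them qualifies.
Total: 13 + 1 = 14.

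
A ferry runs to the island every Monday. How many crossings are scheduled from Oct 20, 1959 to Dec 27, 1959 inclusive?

Oct 20, 1959 is a Tuesday.
The range spans 69 days (inclusive of both endpoints).
69 = 7 × 9 + 6, so there are 9 full weeks plus 6 extra days.
Each full week contributes one Monday: 9 so far.
The 6 extra days are Tue, Wed, Thu, Fri, Sat, Sun — none qualify.
Total: 9 + 0 = 9.

9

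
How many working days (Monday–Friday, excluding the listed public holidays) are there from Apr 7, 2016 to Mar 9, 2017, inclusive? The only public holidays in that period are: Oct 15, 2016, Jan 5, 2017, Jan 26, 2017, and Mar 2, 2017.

Apr 7, 2016 is a Thursday.
The range spans 337 days (inclusive of both endpoints).
337 = 7 × 48 + 1, so there are 48 full weeks plus 1 extra day.
Each full week contributes 5 weekdays (Mon–Fri): 48 × 5 = 240.
The 1 extra day is Thu — 1 of them qualifies.
Total: 240 + 1 = 241.
Holidays: Oct 15, 2016 (Sat); Jan 5, 2017 (Thu); Jan 26, 2017 (Thu); Mar 2, 2017 (Thu).
3 of the 4 holidays fall on weekdays; the rest are weekends and were already excluded.
Business days: 241 − 3 = 238.

238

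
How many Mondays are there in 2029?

53

Jan 1, 2029 is a Monday.
From Jan 1, 2029 to Dec 31, 2029 is 365 days inclusive.
365 = 7 × 52 + 1, so there are 52 full weeks plus 1 extra day.
Each full week contributes one Monday: 52 so far.
The 1 extra day is Monday — 1 of them qualifies.
Total: 52 + 1 = 53.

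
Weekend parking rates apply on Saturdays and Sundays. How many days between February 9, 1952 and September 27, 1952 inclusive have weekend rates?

67

February 9, 1952 is a Saturday.
The range spans 232 days (inclusive of both endpoints).
232 = 7 × 33 + 1, so there are 33 full weeks plus 1 extra day.
Each full week contributes 2 weekend days (Sat, Sun): 33 × 2 = 66.
The 1 extra day is Saturday — 1 of them qualifies.
Total: 66 + 1 = 67.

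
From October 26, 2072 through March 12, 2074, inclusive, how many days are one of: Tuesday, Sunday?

143

October 26, 2072 is a Wednesday.
From October 26, 2072 to March 12, 2074 is 503 days inclusive.
503 = 7 × 71 + 6, so there are 71 full weeks plus 6 extra days.
Each full week contributes 2 days from the set (Tue, Sun): 71 × 2 = 142.
The 6 extra days are Wed, Thu, Fri, Sat, Sun, Mon — 1 of them qualifies.
Total: 142 + 1 = 143.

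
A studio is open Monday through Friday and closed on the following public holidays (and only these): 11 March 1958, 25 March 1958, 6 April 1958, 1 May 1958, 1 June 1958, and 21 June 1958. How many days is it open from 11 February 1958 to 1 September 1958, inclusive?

11 February 1958 is a Tuesday.
That's 203 days from start to end, counting both.
203 = 7 × 29, so the span is exactly 29 full weeks.
Each full week contributes 5 weekdays (Mon–Fri): 29 × 5 = 145.
Holidays: 11 March 1958 (Tue); 25 March 1958 (Tue); 6 April 1958 (Sun); 1 May 1958 (Thu); 1 June 1958 (Sun); 21 June 1958 (Sat).
3 of the 6 holidays fall on weekdays; the rest are weekends and were already excluded.
Business days: 145 − 3 = 142.

142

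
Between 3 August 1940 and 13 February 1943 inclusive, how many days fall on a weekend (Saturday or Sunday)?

3 August 1940 is a Saturday.
From 3 August 1940 to 13 February 1943 is 925 days inclusive.
925 = 7 × 132 + 1, so there are 132 full weeks plus 1 extra day.
Each full week contributes 2 weekend days (Sat, Sun): 132 × 2 = 264.
The 1 extra day is Saturday — 1 of them qualifies.
Total: 264 + 1 = 265.

265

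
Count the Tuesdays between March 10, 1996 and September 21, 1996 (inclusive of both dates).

March 10, 1996 is a Sunday.
That's 196 days from start to end, counting both.
196 = 7 × 28, so the span is exactly 28 full weeks.
Each full week contributes one Tuesday: 28 so far.

28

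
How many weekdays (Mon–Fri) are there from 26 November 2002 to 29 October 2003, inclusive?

26 November 2002 is a Tuesday.
From 26 November 2002 to 29 October 2003 is 338 days inclusive.
338 = 7 × 48 + 2, so there are 48 full weeks plus 2 extra days.
Each full week contributes 5 weekdays (Mon–Fri): 48 × 5 = 240.
The 2 extra days are Tuesday, Wednesday — 2 of them qualify.
Total: 240 + 2 = 242.

242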